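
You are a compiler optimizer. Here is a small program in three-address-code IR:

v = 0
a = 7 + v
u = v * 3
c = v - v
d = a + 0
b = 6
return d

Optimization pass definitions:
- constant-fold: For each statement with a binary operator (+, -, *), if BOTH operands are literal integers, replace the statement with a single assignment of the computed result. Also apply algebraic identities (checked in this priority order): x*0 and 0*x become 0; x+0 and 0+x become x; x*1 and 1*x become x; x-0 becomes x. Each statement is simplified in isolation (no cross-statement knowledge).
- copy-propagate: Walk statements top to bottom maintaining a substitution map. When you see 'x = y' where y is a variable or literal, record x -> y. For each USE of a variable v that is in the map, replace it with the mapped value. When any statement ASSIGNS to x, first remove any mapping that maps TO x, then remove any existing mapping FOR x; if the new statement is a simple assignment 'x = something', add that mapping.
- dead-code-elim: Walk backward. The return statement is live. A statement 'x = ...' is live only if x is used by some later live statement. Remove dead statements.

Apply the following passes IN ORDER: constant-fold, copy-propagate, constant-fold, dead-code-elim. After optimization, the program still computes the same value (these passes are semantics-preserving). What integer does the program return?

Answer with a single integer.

Initial IR:
  v = 0
  a = 7 + v
  u = v * 3
  c = v - v
  d = a + 0
  b = 6
  return d
After constant-fold (7 stmts):
  v = 0
  a = 7 + v
  u = v * 3
  c = v - v
  d = a
  b = 6
  return d
After copy-propagate (7 stmts):
  v = 0
  a = 7 + 0
  u = 0 * 3
  c = 0 - 0
  d = a
  b = 6
  return a
After constant-fold (7 stmts):
  v = 0
  a = 7
  u = 0
  c = 0
  d = a
  b = 6
  return a
After dead-code-elim (2 stmts):
  a = 7
  return a
Evaluate:
  v = 0  =>  v = 0
  a = 7 + v  =>  a = 7
  u = v * 3  =>  u = 0
  c = v - v  =>  c = 0
  d = a + 0  =>  d = 7
  b = 6  =>  b = 6
  return d = 7

Answer: 7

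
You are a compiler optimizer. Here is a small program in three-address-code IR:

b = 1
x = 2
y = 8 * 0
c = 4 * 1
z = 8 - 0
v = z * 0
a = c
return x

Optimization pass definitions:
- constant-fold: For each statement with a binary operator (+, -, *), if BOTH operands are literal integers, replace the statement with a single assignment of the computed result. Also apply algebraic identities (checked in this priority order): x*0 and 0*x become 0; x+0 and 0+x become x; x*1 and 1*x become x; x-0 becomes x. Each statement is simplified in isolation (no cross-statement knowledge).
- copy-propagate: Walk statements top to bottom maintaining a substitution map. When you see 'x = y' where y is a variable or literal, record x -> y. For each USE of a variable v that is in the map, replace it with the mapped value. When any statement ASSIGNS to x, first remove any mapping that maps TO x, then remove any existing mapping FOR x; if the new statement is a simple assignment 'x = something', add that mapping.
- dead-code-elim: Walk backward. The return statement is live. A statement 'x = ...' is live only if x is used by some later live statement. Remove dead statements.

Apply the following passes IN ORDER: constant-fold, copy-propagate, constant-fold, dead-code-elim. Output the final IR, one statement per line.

Answer: return 2

Derivation:
Initial IR:
  b = 1
  x = 2
  y = 8 * 0
  c = 4 * 1
  z = 8 - 0
  v = z * 0
  a = c
  return x
After constant-fold (8 stmts):
  b = 1
  x = 2
  y = 0
  c = 4
  z = 8
  v = 0
  a = c
  return x
After copy-propagate (8 stmts):
  b = 1
  x = 2
  y = 0
  c = 4
  z = 8
  v = 0
  a = 4
  return 2
After constant-fold (8 stmts):
  b = 1
  x = 2
  y = 0
  c = 4
  z = 8
  v = 0
  a = 4
  return 2
After dead-code-elim (1 stmts):
  return 2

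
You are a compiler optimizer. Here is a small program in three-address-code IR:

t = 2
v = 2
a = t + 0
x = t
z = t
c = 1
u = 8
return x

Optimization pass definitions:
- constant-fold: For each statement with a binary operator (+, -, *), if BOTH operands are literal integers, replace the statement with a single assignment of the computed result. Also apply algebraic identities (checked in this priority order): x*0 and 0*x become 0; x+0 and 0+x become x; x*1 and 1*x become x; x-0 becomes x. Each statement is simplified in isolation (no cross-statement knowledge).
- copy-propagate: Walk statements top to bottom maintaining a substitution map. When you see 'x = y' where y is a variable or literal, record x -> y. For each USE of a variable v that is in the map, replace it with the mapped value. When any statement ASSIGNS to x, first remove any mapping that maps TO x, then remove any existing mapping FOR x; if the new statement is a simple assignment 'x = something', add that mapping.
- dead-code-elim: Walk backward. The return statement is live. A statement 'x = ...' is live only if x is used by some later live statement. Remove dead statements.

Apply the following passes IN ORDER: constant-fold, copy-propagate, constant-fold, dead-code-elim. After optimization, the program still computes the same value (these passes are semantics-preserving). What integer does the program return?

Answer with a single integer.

Initial IR:
  t = 2
  v = 2
  a = t + 0
  x = t
  z = t
  c = 1
  u = 8
  return x
After constant-fold (8 stmts):
  t = 2
  v = 2
  a = t
  x = t
  z = t
  c = 1
  u = 8
  return x
After copy-propagate (8 stmts):
  t = 2
  v = 2
  a = 2
  x = 2
  z = 2
  c = 1
  u = 8
  return 2
After constant-fold (8 stmts):
  t = 2
  v = 2
  a = 2
  x = 2
  z = 2
  c = 1
  u = 8
  return 2
After dead-code-elim (1 stmts):
  return 2
Evaluate:
  t = 2  =>  t = 2
  v = 2  =>  v = 2
  a = t + 0  =>  a = 2
  x = t  =>  x = 2
  z = t  =>  z = 2
  c = 1  =>  c = 1
  u = 8  =>  u = 8
  return x = 2

Answer: 2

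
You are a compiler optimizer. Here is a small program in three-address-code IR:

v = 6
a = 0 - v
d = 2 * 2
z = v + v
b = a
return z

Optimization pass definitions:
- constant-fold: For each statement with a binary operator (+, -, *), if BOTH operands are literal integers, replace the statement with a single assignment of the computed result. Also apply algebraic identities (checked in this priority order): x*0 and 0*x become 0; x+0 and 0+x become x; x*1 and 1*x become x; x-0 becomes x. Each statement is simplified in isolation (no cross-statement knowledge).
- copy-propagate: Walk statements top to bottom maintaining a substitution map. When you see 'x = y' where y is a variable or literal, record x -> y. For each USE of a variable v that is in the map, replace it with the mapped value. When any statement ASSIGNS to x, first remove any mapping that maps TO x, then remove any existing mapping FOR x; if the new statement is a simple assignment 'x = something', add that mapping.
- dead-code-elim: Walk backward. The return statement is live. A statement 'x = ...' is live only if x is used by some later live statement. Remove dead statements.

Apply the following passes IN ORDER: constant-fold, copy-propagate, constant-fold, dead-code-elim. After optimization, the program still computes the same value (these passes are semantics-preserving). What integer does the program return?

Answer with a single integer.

Initial IR:
  v = 6
  a = 0 - v
  d = 2 * 2
  z = v + v
  b = a
  return z
After constant-fold (6 stmts):
  v = 6
  a = 0 - v
  d = 4
  z = v + v
  b = a
  return z
After copy-propagate (6 stmts):
  v = 6
  a = 0 - 6
  d = 4
  z = 6 + 6
  b = a
  return z
After constant-fold (6 stmts):
  v = 6
  a = -6
  d = 4
  z = 12
  b = a
  return z
After dead-code-elim (2 stmts):
  z = 12
  return z
Evaluate:
  v = 6  =>  v = 6
  a = 0 - v  =>  a = -6
  d = 2 * 2  =>  d = 4
  z = v + v  =>  z = 12
  b = a  =>  b = -6
  return z = 12

Answer: 12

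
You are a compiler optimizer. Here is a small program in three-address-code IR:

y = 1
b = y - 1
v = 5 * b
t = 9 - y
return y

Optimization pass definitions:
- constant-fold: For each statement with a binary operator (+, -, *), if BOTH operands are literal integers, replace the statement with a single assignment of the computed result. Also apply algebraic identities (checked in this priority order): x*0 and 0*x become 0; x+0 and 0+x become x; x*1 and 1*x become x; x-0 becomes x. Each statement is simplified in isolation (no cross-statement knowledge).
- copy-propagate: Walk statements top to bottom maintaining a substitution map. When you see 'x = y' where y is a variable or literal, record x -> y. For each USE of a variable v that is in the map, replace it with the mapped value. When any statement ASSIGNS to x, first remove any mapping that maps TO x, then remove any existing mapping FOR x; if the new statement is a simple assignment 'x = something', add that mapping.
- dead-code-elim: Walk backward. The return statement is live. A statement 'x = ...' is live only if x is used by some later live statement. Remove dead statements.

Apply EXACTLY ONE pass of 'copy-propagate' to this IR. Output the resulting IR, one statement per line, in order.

Applying copy-propagate statement-by-statement:
  [1] y = 1  (unchanged)
  [2] b = y - 1  -> b = 1 - 1
  [3] v = 5 * b  (unchanged)
  [4] t = 9 - y  -> t = 9 - 1
  [5] return y  -> return 1
Result (5 stmts):
  y = 1
  b = 1 - 1
  v = 5 * b
  t = 9 - 1
  return 1

Answer: y = 1
b = 1 - 1
v = 5 * b
t = 9 - 1
return 1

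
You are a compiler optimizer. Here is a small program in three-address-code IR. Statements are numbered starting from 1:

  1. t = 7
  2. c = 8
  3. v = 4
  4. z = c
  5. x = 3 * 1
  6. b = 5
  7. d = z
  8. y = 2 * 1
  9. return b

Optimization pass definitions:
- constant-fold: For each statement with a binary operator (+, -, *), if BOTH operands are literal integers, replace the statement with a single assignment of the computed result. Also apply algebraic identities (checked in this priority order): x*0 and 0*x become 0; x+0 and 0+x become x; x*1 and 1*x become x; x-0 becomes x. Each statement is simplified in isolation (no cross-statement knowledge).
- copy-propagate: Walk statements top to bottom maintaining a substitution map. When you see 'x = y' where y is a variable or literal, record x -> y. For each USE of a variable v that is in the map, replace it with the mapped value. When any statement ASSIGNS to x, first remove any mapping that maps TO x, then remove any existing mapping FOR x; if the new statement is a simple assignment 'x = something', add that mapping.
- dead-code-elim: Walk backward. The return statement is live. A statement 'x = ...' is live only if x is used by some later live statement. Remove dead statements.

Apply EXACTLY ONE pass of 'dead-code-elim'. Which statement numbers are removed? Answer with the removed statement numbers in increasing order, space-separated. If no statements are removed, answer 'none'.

Backward liveness scan:
Stmt 1 't = 7': DEAD (t not in live set [])
Stmt 2 'c = 8': DEAD (c not in live set [])
Stmt 3 'v = 4': DEAD (v not in live set [])
Stmt 4 'z = c': DEAD (z not in live set [])
Stmt 5 'x = 3 * 1': DEAD (x not in live set [])
Stmt 6 'b = 5': KEEP (b is live); live-in = []
Stmt 7 'd = z': DEAD (d not in live set ['b'])
Stmt 8 'y = 2 * 1': DEAD (y not in live set ['b'])
Stmt 9 'return b': KEEP (return); live-in = ['b']
Removed statement numbers: [1, 2, 3, 4, 5, 7, 8]
Surviving IR:
  b = 5
  return b

Answer: 1 2 3 4 5 7 8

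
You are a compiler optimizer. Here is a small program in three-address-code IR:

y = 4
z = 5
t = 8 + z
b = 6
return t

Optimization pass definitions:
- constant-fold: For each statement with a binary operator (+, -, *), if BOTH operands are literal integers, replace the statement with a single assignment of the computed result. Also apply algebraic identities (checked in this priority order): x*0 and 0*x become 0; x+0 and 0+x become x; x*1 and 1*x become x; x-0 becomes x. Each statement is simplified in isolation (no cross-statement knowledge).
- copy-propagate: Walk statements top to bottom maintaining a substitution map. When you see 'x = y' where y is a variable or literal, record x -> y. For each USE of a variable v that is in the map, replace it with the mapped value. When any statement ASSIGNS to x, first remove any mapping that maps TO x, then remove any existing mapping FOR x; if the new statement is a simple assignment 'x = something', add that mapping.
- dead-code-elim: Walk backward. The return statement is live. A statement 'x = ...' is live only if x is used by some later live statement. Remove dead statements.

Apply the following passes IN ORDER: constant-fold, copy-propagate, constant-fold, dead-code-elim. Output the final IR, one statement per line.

Initial IR:
  y = 4
  z = 5
  t = 8 + z
  b = 6
  return t
After constant-fold (5 stmts):
  y = 4
  z = 5
  t = 8 + z
  b = 6
  return t
After copy-propagate (5 stmts):
  y = 4
  z = 5
  t = 8 + 5
  b = 6
  return t
After constant-fold (5 stmts):
  y = 4
  z = 5
  t = 13
  b = 6
  return t
After dead-code-elim (2 stmts):
  t = 13
  return t

Answer: t = 13
return t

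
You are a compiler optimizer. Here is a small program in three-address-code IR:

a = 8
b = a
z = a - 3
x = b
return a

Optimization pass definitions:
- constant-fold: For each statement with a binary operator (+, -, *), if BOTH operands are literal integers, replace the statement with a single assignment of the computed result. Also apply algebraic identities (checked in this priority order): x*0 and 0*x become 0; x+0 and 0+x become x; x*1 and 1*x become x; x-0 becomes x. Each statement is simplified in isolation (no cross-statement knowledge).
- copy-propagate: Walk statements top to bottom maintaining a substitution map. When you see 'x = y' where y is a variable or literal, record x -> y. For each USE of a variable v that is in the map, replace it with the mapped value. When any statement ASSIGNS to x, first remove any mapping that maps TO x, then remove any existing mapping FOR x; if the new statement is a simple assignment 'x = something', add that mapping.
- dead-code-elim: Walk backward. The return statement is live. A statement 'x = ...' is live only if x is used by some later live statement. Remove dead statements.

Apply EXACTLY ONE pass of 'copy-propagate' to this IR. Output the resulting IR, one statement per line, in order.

Applying copy-propagate statement-by-statement:
  [1] a = 8  (unchanged)
  [2] b = a  -> b = 8
  [3] z = a - 3  -> z = 8 - 3
  [4] x = b  -> x = 8
  [5] return a  -> return 8
Result (5 stmts):
  a = 8
  b = 8
  z = 8 - 3
  x = 8
  return 8

Answer: a = 8
b = 8
z = 8 - 3
x = 8
return 8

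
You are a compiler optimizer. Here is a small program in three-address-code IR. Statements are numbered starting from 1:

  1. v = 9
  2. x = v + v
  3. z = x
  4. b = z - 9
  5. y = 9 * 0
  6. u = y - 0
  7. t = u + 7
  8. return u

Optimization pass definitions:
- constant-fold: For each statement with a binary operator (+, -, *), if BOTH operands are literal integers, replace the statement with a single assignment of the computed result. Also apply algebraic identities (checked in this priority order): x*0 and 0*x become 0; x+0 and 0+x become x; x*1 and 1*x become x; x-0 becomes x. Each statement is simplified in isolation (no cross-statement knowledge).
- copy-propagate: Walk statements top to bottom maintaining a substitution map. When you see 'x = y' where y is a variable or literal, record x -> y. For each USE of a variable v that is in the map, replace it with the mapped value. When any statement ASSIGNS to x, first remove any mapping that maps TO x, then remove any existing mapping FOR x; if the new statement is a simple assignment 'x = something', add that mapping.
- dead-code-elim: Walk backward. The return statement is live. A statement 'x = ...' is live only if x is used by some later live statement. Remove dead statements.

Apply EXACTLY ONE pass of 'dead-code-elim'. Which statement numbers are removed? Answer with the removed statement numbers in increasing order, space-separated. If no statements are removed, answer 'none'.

Answer: 1 2 3 4 7

Derivation:
Backward liveness scan:
Stmt 1 'v = 9': DEAD (v not in live set [])
Stmt 2 'x = v + v': DEAD (x not in live set [])
Stmt 3 'z = x': DEAD (z not in live set [])
Stmt 4 'b = z - 9': DEAD (b not in live set [])
Stmt 5 'y = 9 * 0': KEEP (y is live); live-in = []
Stmt 6 'u = y - 0': KEEP (u is live); live-in = ['y']
Stmt 7 't = u + 7': DEAD (t not in live set ['u'])
Stmt 8 'return u': KEEP (return); live-in = ['u']
Removed statement numbers: [1, 2, 3, 4, 7]
Surviving IR:
  y = 9 * 0
  u = y - 0
  return u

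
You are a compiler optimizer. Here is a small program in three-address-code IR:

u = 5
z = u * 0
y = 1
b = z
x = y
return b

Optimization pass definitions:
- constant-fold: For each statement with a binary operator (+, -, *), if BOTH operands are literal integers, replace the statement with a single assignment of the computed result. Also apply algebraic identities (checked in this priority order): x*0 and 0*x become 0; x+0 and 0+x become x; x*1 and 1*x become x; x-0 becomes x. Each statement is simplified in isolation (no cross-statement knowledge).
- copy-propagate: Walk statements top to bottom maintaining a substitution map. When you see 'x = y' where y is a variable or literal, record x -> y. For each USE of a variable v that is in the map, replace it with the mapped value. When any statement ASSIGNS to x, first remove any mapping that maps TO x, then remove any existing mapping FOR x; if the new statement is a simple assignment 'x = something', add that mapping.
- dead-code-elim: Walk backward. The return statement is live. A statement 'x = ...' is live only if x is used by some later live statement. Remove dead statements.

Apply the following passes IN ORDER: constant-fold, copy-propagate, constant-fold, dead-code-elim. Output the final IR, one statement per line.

Answer: return 0

Derivation:
Initial IR:
  u = 5
  z = u * 0
  y = 1
  b = z
  x = y
  return b
After constant-fold (6 stmts):
  u = 5
  z = 0
  y = 1
  b = z
  x = y
  return b
After copy-propagate (6 stmts):
  u = 5
  z = 0
  y = 1
  b = 0
  x = 1
  return 0
After constant-fold (6 stmts):
  u = 5
  z = 0
  y = 1
  b = 0
  x = 1
  return 0
After dead-code-elim (1 stmts):
  return 0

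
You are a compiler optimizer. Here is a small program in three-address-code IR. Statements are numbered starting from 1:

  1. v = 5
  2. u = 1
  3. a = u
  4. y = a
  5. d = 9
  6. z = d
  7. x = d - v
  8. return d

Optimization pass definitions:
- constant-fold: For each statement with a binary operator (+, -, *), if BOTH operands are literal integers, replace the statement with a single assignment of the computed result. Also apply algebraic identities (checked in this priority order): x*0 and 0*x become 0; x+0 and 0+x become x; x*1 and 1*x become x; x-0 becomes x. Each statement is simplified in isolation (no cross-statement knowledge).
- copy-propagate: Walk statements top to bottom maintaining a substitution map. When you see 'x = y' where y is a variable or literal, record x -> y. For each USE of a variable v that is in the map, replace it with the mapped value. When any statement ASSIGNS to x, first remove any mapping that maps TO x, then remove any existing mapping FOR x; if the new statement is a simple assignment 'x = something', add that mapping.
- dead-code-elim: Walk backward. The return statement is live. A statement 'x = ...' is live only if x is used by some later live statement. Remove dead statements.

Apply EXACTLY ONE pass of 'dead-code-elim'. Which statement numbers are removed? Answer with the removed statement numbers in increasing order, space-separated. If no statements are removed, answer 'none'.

Backward liveness scan:
Stmt 1 'v = 5': DEAD (v not in live set [])
Stmt 2 'u = 1': DEAD (u not in live set [])
Stmt 3 'a = u': DEAD (a not in live set [])
Stmt 4 'y = a': DEAD (y not in live set [])
Stmt 5 'd = 9': KEEP (d is live); live-in = []
Stmt 6 'z = d': DEAD (z not in live set ['d'])
Stmt 7 'x = d - v': DEAD (x not in live set ['d'])
Stmt 8 'return d': KEEP (return); live-in = ['d']
Removed statement numbers: [1, 2, 3, 4, 6, 7]
Surviving IR:
  d = 9
  return d

Answer: 1 2 3 4 6 7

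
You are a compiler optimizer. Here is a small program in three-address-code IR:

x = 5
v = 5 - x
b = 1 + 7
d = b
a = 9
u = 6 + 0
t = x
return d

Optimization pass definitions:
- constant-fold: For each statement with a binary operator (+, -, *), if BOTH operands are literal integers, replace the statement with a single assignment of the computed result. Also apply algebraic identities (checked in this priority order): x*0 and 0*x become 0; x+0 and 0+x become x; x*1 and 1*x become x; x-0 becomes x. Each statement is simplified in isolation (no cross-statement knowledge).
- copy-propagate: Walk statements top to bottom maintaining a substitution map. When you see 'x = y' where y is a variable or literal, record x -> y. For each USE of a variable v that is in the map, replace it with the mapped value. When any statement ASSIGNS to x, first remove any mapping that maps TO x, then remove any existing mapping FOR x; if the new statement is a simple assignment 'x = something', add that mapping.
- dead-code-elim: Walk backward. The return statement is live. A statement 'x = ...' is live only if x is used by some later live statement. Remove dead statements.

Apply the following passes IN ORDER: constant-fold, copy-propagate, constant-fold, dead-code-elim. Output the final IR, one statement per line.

Answer: return 8

Derivation:
Initial IR:
  x = 5
  v = 5 - x
  b = 1 + 7
  d = b
  a = 9
  u = 6 + 0
  t = x
  return d
After constant-fold (8 stmts):
  x = 5
  v = 5 - x
  b = 8
  d = b
  a = 9
  u = 6
  t = x
  return d
After copy-propagate (8 stmts):
  x = 5
  v = 5 - 5
  b = 8
  d = 8
  a = 9
  u = 6
  t = 5
  return 8
After constant-fold (8 stmts):
  x = 5
  v = 0
  b = 8
  d = 8
  a = 9
  u = 6
  t = 5
  return 8
After dead-code-elim (1 stmts):
  return 8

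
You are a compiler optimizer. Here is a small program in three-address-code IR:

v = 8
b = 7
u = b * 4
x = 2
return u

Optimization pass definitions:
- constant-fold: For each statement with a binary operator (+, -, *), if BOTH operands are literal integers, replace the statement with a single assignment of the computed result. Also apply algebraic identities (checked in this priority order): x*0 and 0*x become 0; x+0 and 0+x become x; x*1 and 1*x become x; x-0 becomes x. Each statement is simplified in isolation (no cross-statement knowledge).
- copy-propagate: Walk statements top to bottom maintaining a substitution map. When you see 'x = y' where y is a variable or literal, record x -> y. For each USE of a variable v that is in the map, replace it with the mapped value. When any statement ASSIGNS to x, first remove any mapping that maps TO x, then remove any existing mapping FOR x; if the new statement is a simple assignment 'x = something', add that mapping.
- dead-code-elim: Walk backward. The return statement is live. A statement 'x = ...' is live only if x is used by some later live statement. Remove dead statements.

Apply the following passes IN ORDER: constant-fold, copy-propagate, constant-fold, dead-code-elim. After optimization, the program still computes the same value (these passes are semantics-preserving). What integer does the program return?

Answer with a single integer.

Initial IR:
  v = 8
  b = 7
  u = b * 4
  x = 2
  return u
After constant-fold (5 stmts):
  v = 8
  b = 7
  u = b * 4
  x = 2
  return u
After copy-propagate (5 stmts):
  v = 8
  b = 7
  u = 7 * 4
  x = 2
  return u
After constant-fold (5 stmts):
  v = 8
  b = 7
  u = 28
  x = 2
  return u
After dead-code-elim (2 stmts):
  u = 28
  return u
Evaluate:
  v = 8  =>  v = 8
  b = 7  =>  b = 7
  u = b * 4  =>  u = 28
  x = 2  =>  x = 2
  return u = 28

Answer: 28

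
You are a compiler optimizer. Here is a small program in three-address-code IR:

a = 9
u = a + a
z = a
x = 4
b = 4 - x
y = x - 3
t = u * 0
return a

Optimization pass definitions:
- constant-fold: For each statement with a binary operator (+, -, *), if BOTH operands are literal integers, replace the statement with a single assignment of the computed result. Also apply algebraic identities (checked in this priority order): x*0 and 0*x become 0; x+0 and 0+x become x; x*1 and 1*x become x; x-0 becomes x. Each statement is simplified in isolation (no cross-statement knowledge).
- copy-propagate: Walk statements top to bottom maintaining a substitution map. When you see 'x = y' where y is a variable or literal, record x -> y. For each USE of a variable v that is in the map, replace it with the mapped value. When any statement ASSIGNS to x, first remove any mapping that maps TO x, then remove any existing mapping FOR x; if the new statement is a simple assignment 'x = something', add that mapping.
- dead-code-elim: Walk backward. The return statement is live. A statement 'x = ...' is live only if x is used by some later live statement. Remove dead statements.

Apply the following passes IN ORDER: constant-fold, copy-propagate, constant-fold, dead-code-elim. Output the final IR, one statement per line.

Initial IR:
  a = 9
  u = a + a
  z = a
  x = 4
  b = 4 - x
  y = x - 3
  t = u * 0
  return a
After constant-fold (8 stmts):
  a = 9
  u = a + a
  z = a
  x = 4
  b = 4 - x
  y = x - 3
  t = 0
  return a
After copy-propagate (8 stmts):
  a = 9
  u = 9 + 9
  z = 9
  x = 4
  b = 4 - 4
  y = 4 - 3
  t = 0
  return 9
After constant-fold (8 stmts):
  a = 9
  u = 18
  z = 9
  x = 4
  b = 0
  y = 1
  t = 0
  return 9
After dead-code-elim (1 stmts):
  return 9

Answer: return 9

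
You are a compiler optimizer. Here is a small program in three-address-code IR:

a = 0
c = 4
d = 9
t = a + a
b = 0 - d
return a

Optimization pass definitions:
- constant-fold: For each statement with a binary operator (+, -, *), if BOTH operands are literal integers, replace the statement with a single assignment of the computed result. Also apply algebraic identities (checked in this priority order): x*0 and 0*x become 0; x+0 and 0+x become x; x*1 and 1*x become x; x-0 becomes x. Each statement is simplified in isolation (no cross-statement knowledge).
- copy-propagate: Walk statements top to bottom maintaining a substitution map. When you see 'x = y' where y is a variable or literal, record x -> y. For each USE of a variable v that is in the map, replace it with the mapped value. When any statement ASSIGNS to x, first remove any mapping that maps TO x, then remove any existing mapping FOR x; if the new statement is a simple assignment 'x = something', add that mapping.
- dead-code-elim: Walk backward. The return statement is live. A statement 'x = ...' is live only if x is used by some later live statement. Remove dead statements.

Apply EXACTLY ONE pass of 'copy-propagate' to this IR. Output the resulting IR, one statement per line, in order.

Answer: a = 0
c = 4
d = 9
t = 0 + 0
b = 0 - 9
return 0

Derivation:
Applying copy-propagate statement-by-statement:
  [1] a = 0  (unchanged)
  [2] c = 4  (unchanged)
  [3] d = 9  (unchanged)
  [4] t = a + a  -> t = 0 + 0
  [5] b = 0 - d  -> b = 0 - 9
  [6] return a  -> return 0
Result (6 stmts):
  a = 0
  c = 4
  d = 9
  t = 0 + 0
  b = 0 - 9
  return 0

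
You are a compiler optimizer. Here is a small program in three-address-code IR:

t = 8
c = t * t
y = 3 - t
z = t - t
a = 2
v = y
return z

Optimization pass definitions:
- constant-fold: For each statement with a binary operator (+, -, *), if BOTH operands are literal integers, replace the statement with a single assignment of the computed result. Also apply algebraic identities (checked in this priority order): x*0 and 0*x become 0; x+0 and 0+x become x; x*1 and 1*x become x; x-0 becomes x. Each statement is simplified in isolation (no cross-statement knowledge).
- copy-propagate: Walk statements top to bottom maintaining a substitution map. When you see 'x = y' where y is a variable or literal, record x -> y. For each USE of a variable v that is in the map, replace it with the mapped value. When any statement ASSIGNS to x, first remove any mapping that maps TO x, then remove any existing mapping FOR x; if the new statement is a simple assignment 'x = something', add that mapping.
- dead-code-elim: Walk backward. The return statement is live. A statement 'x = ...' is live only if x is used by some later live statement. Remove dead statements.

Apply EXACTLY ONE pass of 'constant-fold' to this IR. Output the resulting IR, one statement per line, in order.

Applying constant-fold statement-by-statement:
  [1] t = 8  (unchanged)
  [2] c = t * t  (unchanged)
  [3] y = 3 - t  (unchanged)
  [4] z = t - t  (unchanged)
  [5] a = 2  (unchanged)
  [6] v = y  (unchanged)
  [7] return z  (unchanged)
Result (7 stmts):
  t = 8
  c = t * t
  y = 3 - t
  z = t - t
  a = 2
  v = y
  return z

Answer: t = 8
c = t * t
y = 3 - t
z = t - t
a = 2
v = y
return z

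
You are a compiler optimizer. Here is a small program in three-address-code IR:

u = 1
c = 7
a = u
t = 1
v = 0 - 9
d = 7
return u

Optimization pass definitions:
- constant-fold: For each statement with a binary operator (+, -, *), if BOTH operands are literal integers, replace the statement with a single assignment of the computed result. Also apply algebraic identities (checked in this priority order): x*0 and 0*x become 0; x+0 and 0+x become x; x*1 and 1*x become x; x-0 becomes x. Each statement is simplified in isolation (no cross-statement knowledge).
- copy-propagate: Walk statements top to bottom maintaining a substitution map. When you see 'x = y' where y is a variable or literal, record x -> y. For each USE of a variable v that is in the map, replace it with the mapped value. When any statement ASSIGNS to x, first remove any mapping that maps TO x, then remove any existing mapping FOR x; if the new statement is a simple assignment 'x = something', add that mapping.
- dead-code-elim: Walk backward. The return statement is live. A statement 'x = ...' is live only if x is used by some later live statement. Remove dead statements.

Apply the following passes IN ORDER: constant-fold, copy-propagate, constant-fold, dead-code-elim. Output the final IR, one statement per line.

Answer: return 1

Derivation:
Initial IR:
  u = 1
  c = 7
  a = u
  t = 1
  v = 0 - 9
  d = 7
  return u
After constant-fold (7 stmts):
  u = 1
  c = 7
  a = u
  t = 1
  v = -9
  d = 7
  return u
After copy-propagate (7 stmts):
  u = 1
  c = 7
  a = 1
  t = 1
  v = -9
  d = 7
  return 1
After constant-fold (7 stmts):
  u = 1
  c = 7
  a = 1
  t = 1
  v = -9
  d = 7
  return 1
After dead-code-elim (1 stmts):
  return 1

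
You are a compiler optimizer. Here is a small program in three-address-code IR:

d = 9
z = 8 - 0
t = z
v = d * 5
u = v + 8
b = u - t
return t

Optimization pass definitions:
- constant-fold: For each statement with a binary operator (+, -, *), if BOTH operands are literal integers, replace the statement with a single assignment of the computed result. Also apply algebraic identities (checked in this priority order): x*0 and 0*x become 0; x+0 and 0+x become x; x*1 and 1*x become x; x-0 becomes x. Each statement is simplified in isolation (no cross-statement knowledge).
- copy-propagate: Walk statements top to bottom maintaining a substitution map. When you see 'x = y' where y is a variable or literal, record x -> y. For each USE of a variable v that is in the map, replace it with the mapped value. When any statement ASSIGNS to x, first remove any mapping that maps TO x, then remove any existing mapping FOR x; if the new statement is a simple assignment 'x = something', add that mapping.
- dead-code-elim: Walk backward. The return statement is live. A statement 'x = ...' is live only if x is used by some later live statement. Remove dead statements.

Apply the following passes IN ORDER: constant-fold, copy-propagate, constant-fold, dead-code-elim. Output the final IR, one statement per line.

Initial IR:
  d = 9
  z = 8 - 0
  t = z
  v = d * 5
  u = v + 8
  b = u - t
  return t
After constant-fold (7 stmts):
  d = 9
  z = 8
  t = z
  v = d * 5
  u = v + 8
  b = u - t
  return t
After copy-propagate (7 stmts):
  d = 9
  z = 8
  t = 8
  v = 9 * 5
  u = v + 8
  b = u - 8
  return 8
After constant-fold (7 stmts):
  d = 9
  z = 8
  t = 8
  v = 45
  u = v + 8
  b = u - 8
  return 8
After dead-code-elim (1 stmts):
  return 8

Answer: return 8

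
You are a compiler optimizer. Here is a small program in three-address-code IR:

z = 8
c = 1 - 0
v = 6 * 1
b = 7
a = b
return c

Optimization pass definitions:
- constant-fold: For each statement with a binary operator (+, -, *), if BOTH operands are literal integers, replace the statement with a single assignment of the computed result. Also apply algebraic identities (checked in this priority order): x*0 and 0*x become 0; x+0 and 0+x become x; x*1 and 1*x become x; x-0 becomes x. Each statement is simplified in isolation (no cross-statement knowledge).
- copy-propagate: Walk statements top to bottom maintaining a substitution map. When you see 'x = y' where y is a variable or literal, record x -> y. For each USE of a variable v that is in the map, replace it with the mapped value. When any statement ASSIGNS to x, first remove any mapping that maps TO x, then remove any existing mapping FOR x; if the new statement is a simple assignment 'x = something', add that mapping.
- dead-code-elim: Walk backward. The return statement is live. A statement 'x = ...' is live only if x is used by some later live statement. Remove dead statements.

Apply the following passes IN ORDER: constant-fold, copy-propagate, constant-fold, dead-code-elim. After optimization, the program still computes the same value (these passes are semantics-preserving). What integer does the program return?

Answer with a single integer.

Answer: 1

Derivation:
Initial IR:
  z = 8
  c = 1 - 0
  v = 6 * 1
  b = 7
  a = b
  return c
After constant-fold (6 stmts):
  z = 8
  c = 1
  v = 6
  b = 7
  a = b
  return c
After copy-propagate (6 stmts):
  z = 8
  c = 1
  v = 6
  b = 7
  a = 7
  return 1
After constant-fold (6 stmts):
  z = 8
  c = 1
  v = 6
  b = 7
  a = 7
  return 1
After dead-code-elim (1 stmts):
  return 1
Evaluate:
  z = 8  =>  z = 8
  c = 1 - 0  =>  c = 1
  v = 6 * 1  =>  v = 6
  b = 7  =>  b = 7
  a = b  =>  a = 7
  return c = 1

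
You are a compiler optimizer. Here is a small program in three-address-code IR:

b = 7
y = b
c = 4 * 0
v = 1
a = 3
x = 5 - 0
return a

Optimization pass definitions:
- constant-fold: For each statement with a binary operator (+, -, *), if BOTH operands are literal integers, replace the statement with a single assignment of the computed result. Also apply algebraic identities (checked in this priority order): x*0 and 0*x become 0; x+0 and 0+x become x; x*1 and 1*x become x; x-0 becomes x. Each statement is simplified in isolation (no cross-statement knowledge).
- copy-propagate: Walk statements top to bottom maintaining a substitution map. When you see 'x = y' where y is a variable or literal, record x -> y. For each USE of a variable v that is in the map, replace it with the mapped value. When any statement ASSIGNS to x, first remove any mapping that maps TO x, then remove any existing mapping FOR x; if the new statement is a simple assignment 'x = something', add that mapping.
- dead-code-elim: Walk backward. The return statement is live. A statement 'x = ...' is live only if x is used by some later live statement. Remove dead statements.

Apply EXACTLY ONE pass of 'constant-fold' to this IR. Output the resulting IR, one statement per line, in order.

Answer: b = 7
y = b
c = 0
v = 1
a = 3
x = 5
return a

Derivation:
Applying constant-fold statement-by-statement:
  [1] b = 7  (unchanged)
  [2] y = b  (unchanged)
  [3] c = 4 * 0  -> c = 0
  [4] v = 1  (unchanged)
  [5] a = 3  (unchanged)
  [6] x = 5 - 0  -> x = 5
  [7] return a  (unchanged)
Result (7 stmts):
  b = 7
  y = b
  c = 0
  v = 1
  a = 3
  x = 5
  return a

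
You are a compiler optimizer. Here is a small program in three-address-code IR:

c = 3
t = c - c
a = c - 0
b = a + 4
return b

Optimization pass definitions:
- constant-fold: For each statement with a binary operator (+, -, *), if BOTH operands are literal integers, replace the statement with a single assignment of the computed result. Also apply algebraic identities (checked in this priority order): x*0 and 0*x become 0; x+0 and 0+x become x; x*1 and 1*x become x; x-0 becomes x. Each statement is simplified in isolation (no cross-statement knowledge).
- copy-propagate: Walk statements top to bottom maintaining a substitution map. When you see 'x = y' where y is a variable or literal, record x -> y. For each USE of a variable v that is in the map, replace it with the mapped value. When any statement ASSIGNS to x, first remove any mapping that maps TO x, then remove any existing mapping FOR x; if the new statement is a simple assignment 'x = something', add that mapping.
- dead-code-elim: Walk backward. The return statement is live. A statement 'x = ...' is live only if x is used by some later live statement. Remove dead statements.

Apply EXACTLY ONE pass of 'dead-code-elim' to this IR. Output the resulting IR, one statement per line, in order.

Applying dead-code-elim statement-by-statement:
  [5] return b  -> KEEP (return); live=['b']
  [4] b = a + 4  -> KEEP; live=['a']
  [3] a = c - 0  -> KEEP; live=['c']
  [2] t = c - c  -> DEAD (t not live)
  [1] c = 3  -> KEEP; live=[]
Result (4 stmts):
  c = 3
  a = c - 0
  b = a + 4
  return b

Answer: c = 3
a = c - 0
b = a + 4
return b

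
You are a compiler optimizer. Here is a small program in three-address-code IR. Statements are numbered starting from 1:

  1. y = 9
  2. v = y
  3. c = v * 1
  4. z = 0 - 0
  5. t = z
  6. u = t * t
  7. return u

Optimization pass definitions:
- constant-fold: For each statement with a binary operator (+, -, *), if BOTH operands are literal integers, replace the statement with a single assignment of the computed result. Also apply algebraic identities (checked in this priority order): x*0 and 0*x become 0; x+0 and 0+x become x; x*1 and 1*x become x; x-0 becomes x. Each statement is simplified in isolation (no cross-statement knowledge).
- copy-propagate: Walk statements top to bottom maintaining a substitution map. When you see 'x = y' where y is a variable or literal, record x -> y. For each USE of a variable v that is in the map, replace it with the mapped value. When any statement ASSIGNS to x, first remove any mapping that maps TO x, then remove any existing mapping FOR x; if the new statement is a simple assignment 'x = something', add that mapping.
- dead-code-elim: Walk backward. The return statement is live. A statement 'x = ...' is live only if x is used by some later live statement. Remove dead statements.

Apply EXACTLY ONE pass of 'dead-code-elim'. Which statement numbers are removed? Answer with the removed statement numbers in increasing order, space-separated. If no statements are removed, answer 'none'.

Answer: 1 2 3

Derivation:
Backward liveness scan:
Stmt 1 'y = 9': DEAD (y not in live set [])
Stmt 2 'v = y': DEAD (v not in live set [])
Stmt 3 'c = v * 1': DEAD (c not in live set [])
Stmt 4 'z = 0 - 0': KEEP (z is live); live-in = []
Stmt 5 't = z': KEEP (t is live); live-in = ['z']
Stmt 6 'u = t * t': KEEP (u is live); live-in = ['t']
Stmt 7 'return u': KEEP (return); live-in = ['u']
Removed statement numbers: [1, 2, 3]
Surviving IR:
  z = 0 - 0
  t = z
  u = t * t
  return u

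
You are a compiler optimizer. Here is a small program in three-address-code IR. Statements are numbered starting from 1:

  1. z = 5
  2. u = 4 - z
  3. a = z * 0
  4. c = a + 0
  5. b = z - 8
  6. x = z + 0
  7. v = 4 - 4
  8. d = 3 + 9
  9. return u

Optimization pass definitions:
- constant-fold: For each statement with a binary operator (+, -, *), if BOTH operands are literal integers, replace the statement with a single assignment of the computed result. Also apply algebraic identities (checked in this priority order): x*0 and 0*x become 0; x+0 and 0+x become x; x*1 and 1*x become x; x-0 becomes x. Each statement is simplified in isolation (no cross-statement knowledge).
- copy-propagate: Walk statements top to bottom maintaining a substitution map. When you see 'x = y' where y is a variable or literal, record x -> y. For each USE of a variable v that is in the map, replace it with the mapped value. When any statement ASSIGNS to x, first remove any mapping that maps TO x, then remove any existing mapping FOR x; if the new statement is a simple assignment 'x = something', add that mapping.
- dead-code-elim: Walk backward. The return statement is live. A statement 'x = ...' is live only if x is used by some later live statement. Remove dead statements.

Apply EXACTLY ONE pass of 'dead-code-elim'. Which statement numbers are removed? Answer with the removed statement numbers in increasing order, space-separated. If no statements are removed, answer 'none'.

Backward liveness scan:
Stmt 1 'z = 5': KEEP (z is live); live-in = []
Stmt 2 'u = 4 - z': KEEP (u is live); live-in = ['z']
Stmt 3 'a = z * 0': DEAD (a not in live set ['u'])
Stmt 4 'c = a + 0': DEAD (c not in live set ['u'])
Stmt 5 'b = z - 8': DEAD (b not in live set ['u'])
Stmt 6 'x = z + 0': DEAD (x not in live set ['u'])
Stmt 7 'v = 4 - 4': DEAD (v not in live set ['u'])
Stmt 8 'd = 3 + 9': DEAD (d not in live set ['u'])
Stmt 9 'return u': KEEP (return); live-in = ['u']
Removed statement numbers: [3, 4, 5, 6, 7, 8]
Surviving IR:
  z = 5
  u = 4 - z
  return u

Answer: 3 4 5 6 7 8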